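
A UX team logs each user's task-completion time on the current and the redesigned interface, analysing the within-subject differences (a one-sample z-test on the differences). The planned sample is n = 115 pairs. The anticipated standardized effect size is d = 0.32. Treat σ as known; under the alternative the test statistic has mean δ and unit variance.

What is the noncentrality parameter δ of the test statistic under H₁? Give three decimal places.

δ ≈ 3.432

δ = d·√n = 0.32 × √115 = 3.4316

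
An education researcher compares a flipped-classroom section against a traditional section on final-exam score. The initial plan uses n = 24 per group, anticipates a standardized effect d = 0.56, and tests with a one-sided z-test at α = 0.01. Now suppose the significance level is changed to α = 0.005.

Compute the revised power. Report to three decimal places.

δ = d·√(n/2) = 0.56 × √(24/2) = 1.9399 (unchanged). New critical value: z_{0.005} = 2.576.
Revised power = P(Z > 2.576 − δ) = Φ(-0.636) = 0.2624.

Power ≈ 0.262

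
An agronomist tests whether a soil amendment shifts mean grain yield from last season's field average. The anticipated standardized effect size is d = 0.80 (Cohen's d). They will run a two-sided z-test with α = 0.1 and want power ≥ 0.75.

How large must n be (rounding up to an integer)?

Set Φ(δ − 1.645) = 0.75; then δ − 1.645 = Φ⁻¹(0.75) = 0.674, giving δ = 2.319.
(Ignoring the negligible lower-tail rejection probability gives the usual closed-form inversion.)
δ = d·√n ⇒ n = (δ/d)² = (2.319 / 0.80)² = 8.41.
Round up to the next whole unit.

n = 9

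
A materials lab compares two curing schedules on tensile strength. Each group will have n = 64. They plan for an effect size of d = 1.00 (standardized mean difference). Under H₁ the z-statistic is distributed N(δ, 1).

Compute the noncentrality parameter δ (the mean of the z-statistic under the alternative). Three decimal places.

δ = d·√(n/2) = 1.00 × √(64/2) = 5.6569

δ ≈ 5.657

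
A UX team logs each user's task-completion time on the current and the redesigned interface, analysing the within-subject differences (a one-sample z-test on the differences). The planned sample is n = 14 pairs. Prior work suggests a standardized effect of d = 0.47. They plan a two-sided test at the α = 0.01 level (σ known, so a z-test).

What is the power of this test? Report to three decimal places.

Power ≈ 0.207

Noncentrality parameter: δ = d·√n = 0.47 × √14 = 1.7586
Two-sided α = 0.01 → critical value z_{0.005} = 2.576.
Power = Φ(δ − 2.576) + Φ(−δ − 2.576) = Φ(-0.817) + Φ(-4.334) = 0.2069 + 0.0000 = 0.2069.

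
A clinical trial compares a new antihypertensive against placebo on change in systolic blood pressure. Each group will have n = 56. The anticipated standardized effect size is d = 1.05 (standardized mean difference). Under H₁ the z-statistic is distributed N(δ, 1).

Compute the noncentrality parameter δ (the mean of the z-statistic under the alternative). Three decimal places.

The noncentrality parameter scales effect size by the design's sample-size factor: δ = d·√(n/2) = 1.05 × √(56/2) = 5.5561

δ ≈ 5.556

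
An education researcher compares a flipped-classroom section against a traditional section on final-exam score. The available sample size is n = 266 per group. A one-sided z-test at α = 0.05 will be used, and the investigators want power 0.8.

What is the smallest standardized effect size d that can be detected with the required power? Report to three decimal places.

Need Φ(δ − 1.645) = 0.8, so δ = 1.645 + 0.842 = 2.486.
δ = d·√(n/2) ⇒ d = δ/√(n/2) = 2.486/√(266/2) = 0.2156.

d ≈ 0.216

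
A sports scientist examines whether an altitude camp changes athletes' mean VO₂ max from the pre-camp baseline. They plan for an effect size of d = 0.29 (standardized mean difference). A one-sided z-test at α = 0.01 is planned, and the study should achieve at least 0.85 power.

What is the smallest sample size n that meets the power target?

For power 0.85 need Φ(δ − z_{0.01}) = 0.85, so δ = z_{0.01} + z_{0.15} = 2.326 + 1.036 = 3.363.
δ = d·√n ⇒ n = (δ/d)² = (3.363 / 0.29)² = 134.46.
Round up to the next whole unit.

n = 135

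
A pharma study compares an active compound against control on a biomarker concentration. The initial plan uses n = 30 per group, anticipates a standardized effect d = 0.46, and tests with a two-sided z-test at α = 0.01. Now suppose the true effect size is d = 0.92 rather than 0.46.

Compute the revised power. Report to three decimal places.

Power ≈ 0.838

With d = 0.92: δ = d·√(n/2) = 0.92 × √(30/2) = 3.5631. Critical value z_{0.005} = 2.576.
Revised power = Φ(δ − 2.576) + Φ(−δ − 2.576) = Φ(0.987) + Φ(-6.139) = 0.8383 + 0.0000 = 0.8383.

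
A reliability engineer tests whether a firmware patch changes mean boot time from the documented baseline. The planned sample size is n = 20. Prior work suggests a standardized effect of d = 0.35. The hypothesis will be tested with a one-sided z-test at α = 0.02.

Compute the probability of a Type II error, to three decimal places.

β ≈ 0.687

Noncentrality parameter: δ = d·√n = 0.35 × √20 = 1.5652
Critical value for a one-sided test at α = 0.02: z_α = 2.054.
Power = Φ(δ − 2.054) = Φ(-0.489) = 0.3126.
Type II error: β = 1 − power = 1 − 0.3126 = 0.6874.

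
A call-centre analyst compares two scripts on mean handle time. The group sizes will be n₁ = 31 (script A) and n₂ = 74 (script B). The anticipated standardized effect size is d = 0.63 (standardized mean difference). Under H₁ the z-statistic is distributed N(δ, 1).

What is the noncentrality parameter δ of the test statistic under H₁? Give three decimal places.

δ ≈ 2.945

The noncentrality parameter scales effect size by the design's sample-size factor: δ = d / √(1/n₁ + 1/n₂) = 0.63 / √(1/31 + 1/74) = 2.9447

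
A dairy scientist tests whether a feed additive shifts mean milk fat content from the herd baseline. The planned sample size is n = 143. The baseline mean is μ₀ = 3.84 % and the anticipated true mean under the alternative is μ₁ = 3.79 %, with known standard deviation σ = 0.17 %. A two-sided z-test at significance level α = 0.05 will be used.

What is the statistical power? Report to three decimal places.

Standardized effect: d = |μ₁ − μ₀| / σ = |3.79 − 3.84| / 0.17 = 0.2941
Noncentrality parameter: δ = d·√n = 0.2941 × √143 = 3.5171
Critical value for a two-sided test at α = 0.05: z_{α/2} = 1.960.
Power = Φ(δ − 1.960) + Φ(−δ − 1.960) = Φ(1.557) + Φ(-5.477) = 0.9403 + 0.0000 = 0.9403.

Power ≈ 0.940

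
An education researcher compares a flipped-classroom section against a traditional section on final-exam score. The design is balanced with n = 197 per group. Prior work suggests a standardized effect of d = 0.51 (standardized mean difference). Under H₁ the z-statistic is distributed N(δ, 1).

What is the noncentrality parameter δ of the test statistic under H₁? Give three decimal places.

δ = d·√(n/2) = 0.51 × √(197/2) = 5.0616

δ ≈ 5.062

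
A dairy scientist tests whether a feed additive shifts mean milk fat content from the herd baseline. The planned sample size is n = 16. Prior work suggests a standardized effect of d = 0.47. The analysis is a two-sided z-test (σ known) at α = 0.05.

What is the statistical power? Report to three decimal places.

Power ≈ 0.468

Noncentrality parameter: δ = d·√n = 0.47 × √16 = 1.8800
Two-sided α = 0.05 → critical value z_{0.025} = 1.960.
Power = Φ(δ − 1.960) + Φ(−δ − 1.960) = Φ(-0.080) + Φ(-3.840) = 0.4681 + 0.0001 = 0.4682.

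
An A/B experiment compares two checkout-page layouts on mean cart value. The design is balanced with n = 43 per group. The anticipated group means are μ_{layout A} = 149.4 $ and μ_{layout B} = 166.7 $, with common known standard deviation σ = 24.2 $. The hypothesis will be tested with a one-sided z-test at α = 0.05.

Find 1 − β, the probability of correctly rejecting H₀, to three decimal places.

Standardized effect: d = |μ_{layout A} − μ_{layout B}| / σ = |149.4 − 166.7| / 24.2 = 0.7149
Noncentrality parameter: δ = d·√(n/2) = 0.7149 × √(43/2) = 3.3147
Critical value for a one-sided test at α = 0.05: z_α = 1.645.
Power = Φ(δ − 1.645) = Φ(1.670) = 0.9525.

Power ≈ 0.953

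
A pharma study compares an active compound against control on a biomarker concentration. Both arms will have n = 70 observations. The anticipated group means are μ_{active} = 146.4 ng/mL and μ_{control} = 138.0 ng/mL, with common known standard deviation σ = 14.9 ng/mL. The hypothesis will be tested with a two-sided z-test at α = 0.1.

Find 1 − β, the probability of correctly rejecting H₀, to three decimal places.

Standardized effect: d = |μ_{active} − μ_{control}| / σ = |146.4 − 138.0| / 14.9 = 0.5638
Noncentrality parameter: δ = d·√(n/2) = 0.5638 × √(70/2) = 3.3352
Two-sided α = 0.1 → critical value z_{0.05} = 1.645.
Power = Φ(δ − 1.645) + Φ(−δ − 1.645) = Φ(1.690) + Φ(-4.980) = 0.9545 + 0.0000 = 0.9545.

Power ≈ 0.955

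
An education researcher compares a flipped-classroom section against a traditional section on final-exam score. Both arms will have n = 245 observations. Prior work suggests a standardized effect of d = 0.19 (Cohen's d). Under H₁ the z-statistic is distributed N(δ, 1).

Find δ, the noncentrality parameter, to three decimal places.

δ ≈ 2.103

δ = d·√(n/2) = 0.19 × √(245/2) = 2.1029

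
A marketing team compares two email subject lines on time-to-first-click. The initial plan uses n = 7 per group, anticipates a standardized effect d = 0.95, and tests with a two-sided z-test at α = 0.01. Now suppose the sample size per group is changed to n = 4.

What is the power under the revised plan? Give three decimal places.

Power ≈ 0.109

With n = 4 per group: δ = d·√(n/2) = 0.95 × √(4/2) = 1.3435. Critical value z_{0.005} = 2.576.
Revised power = Φ(δ − 2.576) + Φ(−δ − 2.576) = Φ(-1.232) + Φ(-3.919) = 0.1089 + 0.0000 = 0.1090.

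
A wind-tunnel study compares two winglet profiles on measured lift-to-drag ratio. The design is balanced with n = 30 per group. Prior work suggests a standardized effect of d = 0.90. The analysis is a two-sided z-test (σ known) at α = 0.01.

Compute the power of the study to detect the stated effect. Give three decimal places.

Power ≈ 0.819

Noncentrality parameter: δ = d·√(n/2) = 0.90 × √(30/2) = 3.4857
Critical value for a two-sided test at α = 0.01: z_{α/2} = 2.576.
Power = Φ(δ − 2.576) + Φ(−δ − 2.576) = Φ(0.910) + Φ(-6.062) = 0.8186 + 0.0000 = 0.8186.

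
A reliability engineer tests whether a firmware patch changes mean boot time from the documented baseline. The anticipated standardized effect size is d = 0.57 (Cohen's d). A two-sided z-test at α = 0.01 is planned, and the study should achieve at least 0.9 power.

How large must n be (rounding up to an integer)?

n = 46

For power 0.9 need Φ(δ − z_{0.005}) = 0.9, so δ = z_{0.005} + z_{0.10} = 2.576 + 1.282 = 3.857.
(The Φ(−δ − z_{α/2}) term is vanishingly small for δ > 0 and is dropped in the standard sample-size formula.)
δ = d·√n ⇒ n = (δ/d)² = (3.857 / 0.57)² = 45.80.
Rounding up, n = 46.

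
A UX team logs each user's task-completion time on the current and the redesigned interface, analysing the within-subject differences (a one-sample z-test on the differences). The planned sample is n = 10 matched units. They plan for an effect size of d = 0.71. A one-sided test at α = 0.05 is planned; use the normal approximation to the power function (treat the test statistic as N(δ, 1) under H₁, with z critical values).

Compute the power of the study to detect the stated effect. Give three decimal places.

Noncentrality parameter: δ = d·√n = 0.71 × √10 = 2.2452
Critical value for a one-sided test at α = 0.05: z_α = 1.645.
Power = Φ(δ − 1.645) = Φ(0.600) = 0.7259.

Power ≈ 0.726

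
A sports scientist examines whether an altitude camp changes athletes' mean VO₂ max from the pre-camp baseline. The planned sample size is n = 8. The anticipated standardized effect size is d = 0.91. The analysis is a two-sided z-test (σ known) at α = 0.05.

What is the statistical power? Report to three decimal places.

Noncentrality parameter: δ = d·√n = 0.91 × √8 = 2.5739
Critical value for a two-sided test at α = 0.05: z_{α/2} = 1.960.
Power = Φ(δ − 1.960) + Φ(−δ − 1.960) = Φ(0.614) + Φ(-4.534) = 0.7304 + 0.0000 = 0.7304.

Power ≈ 0.730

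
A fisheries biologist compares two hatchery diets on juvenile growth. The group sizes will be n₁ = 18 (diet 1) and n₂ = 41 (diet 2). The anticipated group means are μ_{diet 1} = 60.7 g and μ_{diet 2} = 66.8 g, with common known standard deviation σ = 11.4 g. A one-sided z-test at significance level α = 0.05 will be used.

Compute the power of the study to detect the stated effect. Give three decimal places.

Standardized effect: d = |μ_{diet 1} − μ_{diet 2}| / σ = |60.7 − 66.8| / 11.4 = 0.5351
Noncentrality parameter: λ = d / √(1/n₁ + 1/n₂) = 0.5351 / √(1/18 + 1/41) = 1.8925
Critical value for a one-sided test at α = 0.05: z_α = 1.645.
Power = Φ(λ − 1.645) = Φ(0.248) = 0.5978.

Power ≈ 0.598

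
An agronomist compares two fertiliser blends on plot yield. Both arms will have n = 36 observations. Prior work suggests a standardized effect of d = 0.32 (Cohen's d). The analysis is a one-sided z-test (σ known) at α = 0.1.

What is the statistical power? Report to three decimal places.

Noncentrality parameter: δ = d·√(n/2) = 0.32 × √(36/2) = 1.3576
Critical value for a one-sided test at α = 0.1: z_α = 1.282.
Power = P(Z > 1.282 − δ) = Φ(0.076) = 0.5303.

Power ≈ 0.530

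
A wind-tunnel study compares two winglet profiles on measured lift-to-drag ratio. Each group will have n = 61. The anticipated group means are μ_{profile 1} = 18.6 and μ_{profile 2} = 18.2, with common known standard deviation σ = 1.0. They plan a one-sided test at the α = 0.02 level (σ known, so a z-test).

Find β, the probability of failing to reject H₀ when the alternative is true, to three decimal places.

β ≈ 0.438

Standardized effect: d = |μ_{profile 1} − μ_{profile 2}| / σ = |18.6 − 18.2| / 1.0 = 0.4000
Noncentrality parameter: δ = d·√(n/2) = 0.4000 × √(61/2) = 2.2091
One-sided α = 0.02 → critical value z_{0.02} = 2.054.
Power = P(Z > 2.054 − δ) = Φ(0.155) = 0.5617.
Type II error: β = 1 − power = 1 − 0.5617 = 0.4383.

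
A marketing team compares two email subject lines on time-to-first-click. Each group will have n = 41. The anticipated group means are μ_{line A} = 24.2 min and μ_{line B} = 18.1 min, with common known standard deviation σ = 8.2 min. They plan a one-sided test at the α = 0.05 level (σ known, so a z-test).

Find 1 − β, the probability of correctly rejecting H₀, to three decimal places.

Standardized effect: d = |μ_{line A} − μ_{line B}| / σ = |24.2 − 18.1| / 8.2 = 0.7439
Noncentrality parameter: δ = d·√(n/2) = 0.7439 × √(41/2) = 3.3682
Critical value for a one-sided test at α = 0.05: z_α = 1.645.
Power = Φ(δ − 1.645) = Φ(1.723) = 0.9576.

Power ≈ 0.958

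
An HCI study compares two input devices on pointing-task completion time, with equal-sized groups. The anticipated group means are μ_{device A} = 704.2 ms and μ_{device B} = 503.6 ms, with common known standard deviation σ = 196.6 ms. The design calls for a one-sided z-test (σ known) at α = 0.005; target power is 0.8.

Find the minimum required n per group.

Standardized effect: d = |μ_{device A} − μ_{device B}| / σ = |704.2 − 503.6| / 196.6 = 1.0203
For power 0.8 need Φ(δ − z_{0.005}) = 0.8, so δ = z_{0.005} + z_{0.20} = 2.576 + 0.842 = 3.417.
δ = d·√(n/2) ⇒ n = 2(δ/d)² = 2 × (3.417 / 1.0203)² = 22.44.
Round up to the next whole unit.

n = 23 per group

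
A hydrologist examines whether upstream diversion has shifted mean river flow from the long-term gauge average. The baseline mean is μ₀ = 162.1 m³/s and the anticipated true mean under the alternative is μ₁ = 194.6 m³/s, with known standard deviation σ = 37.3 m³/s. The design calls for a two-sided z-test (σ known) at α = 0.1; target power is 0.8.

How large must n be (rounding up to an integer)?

Standardized effect: d = |μ₁ − μ₀| / σ = |194.6 − 162.1| / 37.3 = 0.8713
Set Φ(δ − 1.645) = 0.8; then δ − 1.645 = Φ⁻¹(0.8) = 0.842, giving δ = 2.486.
(For δ > 0 the lower-tail rejection region contributes negligibly to power, so the one-term inversion is standard.)
δ = d·√n ⇒ n = (δ/d)² = (2.486 / 0.8713)² = 8.14.
Rounding up, n = 9.

n = 9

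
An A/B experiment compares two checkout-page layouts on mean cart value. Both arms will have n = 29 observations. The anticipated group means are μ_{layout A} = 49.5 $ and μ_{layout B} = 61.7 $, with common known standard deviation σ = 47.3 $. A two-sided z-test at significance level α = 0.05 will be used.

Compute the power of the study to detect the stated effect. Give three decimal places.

Power ≈ 0.166

Standardized effect: d = |μ_{layout A} − μ_{layout B}| / σ = |49.5 − 61.7| / 47.3 = 0.2579
Noncentrality parameter: δ = d·√(n/2) = 0.2579 × √(29/2) = 0.9822
Two-sided α = 0.05 → critical value z_{0.025} = 1.960.
Power = Φ(δ − 1.960) + Φ(−δ − 1.960) = Φ(-0.978) + Φ(-2.942) = 0.1641 + 0.0016 = 0.1657.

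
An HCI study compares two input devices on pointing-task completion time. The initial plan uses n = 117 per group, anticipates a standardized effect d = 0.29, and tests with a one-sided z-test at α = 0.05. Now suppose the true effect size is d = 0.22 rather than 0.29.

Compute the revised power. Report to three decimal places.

With d = 0.22: δ = d·√(n/2) = 0.22 × √(117/2) = 1.6827. Critical value z_{0.05} = 1.645.
Revised power = P(Z > 1.645 − δ) = Φ(0.038) = 0.5151.

Power ≈ 0.515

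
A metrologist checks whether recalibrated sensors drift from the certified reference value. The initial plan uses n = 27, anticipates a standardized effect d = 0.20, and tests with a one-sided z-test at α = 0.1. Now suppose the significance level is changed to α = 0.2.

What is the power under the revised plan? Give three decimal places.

δ = d·√n = 0.20 × √27 = 1.0392 (unchanged). New critical value: z_{0.2} = 0.842.
Revised power = Φ(δ − 0.842) = Φ(0.198) = 0.5783.

Power ≈ 0.578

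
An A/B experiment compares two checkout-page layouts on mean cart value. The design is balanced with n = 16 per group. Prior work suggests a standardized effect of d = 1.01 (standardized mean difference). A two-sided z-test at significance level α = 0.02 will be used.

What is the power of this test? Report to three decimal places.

Power ≈ 0.702

Noncentrality parameter: δ = d·√(n/2) = 1.01 × √(16/2) = 2.8567
Critical value for a two-sided test at α = 0.02: z_{α/2} = 2.326.
Power = Φ(δ − 2.326) + Φ(−δ − 2.326) = Φ(0.530) + Φ(-5.183) = 0.7021 + 0.0000 = 0.7021.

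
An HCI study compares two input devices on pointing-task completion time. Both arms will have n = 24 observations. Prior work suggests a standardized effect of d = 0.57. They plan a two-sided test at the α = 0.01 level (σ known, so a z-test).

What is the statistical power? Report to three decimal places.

Power ≈ 0.274

Noncentrality parameter: δ = d·√(n/2) = 0.57 × √(24/2) = 1.9745
Two-sided α = 0.01 → critical value z_{0.005} = 2.576.
Power = Φ(δ − 2.576) + Φ(−δ − 2.576) = Φ(-0.601) + Φ(-4.550) = 0.2738 + 0.0000 = 0.2738.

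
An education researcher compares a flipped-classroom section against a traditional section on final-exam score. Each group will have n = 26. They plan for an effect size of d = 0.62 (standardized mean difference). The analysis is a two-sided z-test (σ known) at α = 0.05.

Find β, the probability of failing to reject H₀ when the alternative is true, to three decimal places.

Noncentrality parameter: δ = d·√(n/2) = 0.62 × √(26/2) = 2.2354
Critical value for a two-sided test at α = 0.05: z_{α/2} = 1.960.
Power = Φ(δ − 1.960) + Φ(−δ − 1.960) = Φ(0.275) + Φ(-4.195) = 0.6085 + 0.0000 = 0.6085.
Type II error: β = 1 − power = 1 − 0.6085 = 0.3915.

β ≈ 0.391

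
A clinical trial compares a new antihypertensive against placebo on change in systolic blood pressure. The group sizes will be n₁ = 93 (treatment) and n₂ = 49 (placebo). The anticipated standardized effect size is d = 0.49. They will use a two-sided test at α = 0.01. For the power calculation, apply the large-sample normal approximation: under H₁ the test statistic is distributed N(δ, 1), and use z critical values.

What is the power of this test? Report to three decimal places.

Power ≈ 0.579

Noncentrality parameter: δ = d / √(1/n₁ + 1/n₂) = 0.49 / √(1/93 + 1/49) = 2.7758
Two-sided α = 0.01 → critical value z_{0.005} = 2.576.
Power = Φ(δ − 2.576) + Φ(−δ − 2.576) = Φ(0.200) + Φ(-5.352) = 0.5793 + 0.0000 = 0.5793.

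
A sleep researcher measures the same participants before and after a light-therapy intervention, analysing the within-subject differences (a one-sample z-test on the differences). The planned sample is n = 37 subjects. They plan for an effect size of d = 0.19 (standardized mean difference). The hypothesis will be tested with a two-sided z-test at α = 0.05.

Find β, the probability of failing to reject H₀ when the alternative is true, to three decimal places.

β ≈ 0.788

Noncentrality parameter: δ = d·√n = 0.19 × √37 = 1.1557
Critical value for a two-sided test at α = 0.05: z_{α/2} = 1.960.
Power = Φ(δ − 1.960) + Φ(−δ − 1.960) = Φ(-0.804) + Φ(-3.116) = 0.2106 + 0.0009 = 0.2115.
Type II error: β = 1 − power = 1 − 0.2115 = 0.7885.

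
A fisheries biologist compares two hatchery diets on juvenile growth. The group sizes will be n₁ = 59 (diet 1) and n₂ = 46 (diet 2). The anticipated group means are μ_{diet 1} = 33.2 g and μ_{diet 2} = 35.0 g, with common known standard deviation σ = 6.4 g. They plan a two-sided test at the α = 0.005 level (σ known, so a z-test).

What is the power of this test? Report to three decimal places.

Power ≈ 0.084

Standardized effect: d = |μ_{diet 1} − μ_{diet 2}| / σ = |33.2 − 35.0| / 6.4 = 0.2812
Noncentrality parameter: δ = d / √(1/n₁ + 1/n₂) = 0.2812 / √(1/59 + 1/46) = 1.4299
Critical value for a two-sided test at α = 0.005: z_{α/2} = 2.807.
Power = Φ(δ − 2.807) + Φ(−δ − 2.807) = Φ(-1.377) + Φ(-4.237) = 0.0842 + 0.0000 = 0.0842.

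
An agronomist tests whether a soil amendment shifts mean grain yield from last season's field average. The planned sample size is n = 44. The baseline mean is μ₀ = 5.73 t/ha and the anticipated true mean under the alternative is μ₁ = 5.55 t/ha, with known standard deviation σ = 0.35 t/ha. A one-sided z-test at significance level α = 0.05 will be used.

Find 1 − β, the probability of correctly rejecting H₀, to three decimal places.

Power ≈ 0.961

Standardized effect: d = |μ₁ − μ₀| / σ = |5.55 − 5.73| / 0.35 = 0.5143
Noncentrality parameter: δ = d·√n = 0.5143 × √44 = 3.4114
Critical value for a one-sided test at α = 0.05: z_α = 1.645.
Power = P(Z > 1.645 − δ) = Φ(1.767) = 0.9613.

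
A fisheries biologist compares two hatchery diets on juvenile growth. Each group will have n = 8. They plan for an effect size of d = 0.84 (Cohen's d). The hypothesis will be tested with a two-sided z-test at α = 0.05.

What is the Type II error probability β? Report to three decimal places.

β ≈ 0.610

Noncentrality parameter: δ = d·√(n/2) = 0.84 × √(8/2) = 1.6800
Two-sided α = 0.05 → critical value z_{0.025} = 1.960.
Power = Φ(δ − 1.960) + Φ(−δ − 1.960) = Φ(-0.280) + Φ(-3.640) = 0.3898 + 0.0001 = 0.3899.
Type II error: β = 1 − power = 1 − 0.3899 = 0.6101.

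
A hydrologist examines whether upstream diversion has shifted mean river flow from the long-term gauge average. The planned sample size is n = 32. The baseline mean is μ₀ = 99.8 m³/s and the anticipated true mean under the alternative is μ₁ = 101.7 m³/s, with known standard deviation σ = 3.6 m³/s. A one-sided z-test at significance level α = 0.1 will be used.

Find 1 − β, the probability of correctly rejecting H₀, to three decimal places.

Power ≈ 0.956

Standardized effect: d = |μ₁ − μ₀| / σ = |101.7 − 99.8| / 3.6 = 0.5278
Noncentrality parameter: δ = d·√n = 0.5278 × √32 = 2.9856
Critical value for a one-sided test at α = 0.1: z_α = 1.282.
Power = P(Z > 1.282 − δ) = Φ(1.704) = 0.9558.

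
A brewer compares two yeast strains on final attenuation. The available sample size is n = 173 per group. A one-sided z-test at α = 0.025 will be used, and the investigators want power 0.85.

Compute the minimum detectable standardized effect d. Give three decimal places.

Required noncentrality: δ = z_{0.025} + z_{0.15} = 1.960 + 1.036 = 2.996.
δ = d·√(n/2) ⇒ d = δ/√(n/2) = 2.996/√(173/2) = 0.3222.

d ≈ 0.322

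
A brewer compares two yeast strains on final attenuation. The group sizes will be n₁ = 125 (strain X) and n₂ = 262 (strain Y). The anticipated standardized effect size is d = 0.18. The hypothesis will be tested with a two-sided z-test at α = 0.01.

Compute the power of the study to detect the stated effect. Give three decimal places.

Noncentrality parameter: δ = d / √(1/n₁ + 1/n₂) = 0.18 / √(1/125 + 1/262) = 1.6559
Two-sided α = 0.01 → critical value z_{0.005} = 2.576.
Power = Φ(δ − 2.576) + Φ(−δ − 2.576) = Φ(-0.920) + Φ(-4.232) = 0.1788 + 0.0000 = 0.1788.

Power ≈ 0.179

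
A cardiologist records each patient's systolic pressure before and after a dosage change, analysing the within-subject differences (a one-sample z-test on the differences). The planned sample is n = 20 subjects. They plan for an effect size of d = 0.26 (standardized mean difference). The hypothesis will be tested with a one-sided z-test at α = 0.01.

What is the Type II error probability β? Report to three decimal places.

Noncentrality parameter: δ = d·√n = 0.26 × √20 = 1.1628
Critical value for a one-sided test at α = 0.01: z_α = 2.326.
Power = Φ(δ − 2.326) = Φ(-1.164) = 0.1223.
Type II error: β = 1 − power = 1 − 0.1223 = 0.8777.

β ≈ 0.878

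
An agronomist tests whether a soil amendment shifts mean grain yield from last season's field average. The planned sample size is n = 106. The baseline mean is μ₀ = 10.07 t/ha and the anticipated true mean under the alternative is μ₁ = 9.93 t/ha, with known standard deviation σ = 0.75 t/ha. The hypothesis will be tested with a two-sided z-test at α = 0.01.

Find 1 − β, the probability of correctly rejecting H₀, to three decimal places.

Power ≈ 0.257

Standardized effect: d = |μ₁ − μ₀| / σ = |9.93 − 10.07| / 0.75 = 0.1867
Noncentrality parameter: δ = d·√n = 0.1867 × √106 = 1.9219
Two-sided α = 0.01 → critical value z_{0.005} = 2.576.
Power = Φ(δ − 2.576) + Φ(−δ − 2.576) = Φ(-0.654) + Φ(-4.498) = 0.2566 + 0.0000 = 0.2566.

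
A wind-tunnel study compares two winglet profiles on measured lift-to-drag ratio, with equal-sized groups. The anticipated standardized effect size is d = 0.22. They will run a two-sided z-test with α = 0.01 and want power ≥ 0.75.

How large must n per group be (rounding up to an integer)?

n = 437 per group

For power 0.75 need Φ(δ − z_{0.005}) = 0.75, so δ = z_{0.005} + z_{0.25} = 2.576 + 0.674 = 3.250.
(For δ > 0 the lower-tail rejection region contributes negligibly to power, so the one-term inversion is standard.)
δ = d·√(n/2) ⇒ n = 2(δ/d)² = 2 × (3.250 / 0.22)² = 436.55.
Rounding up, n = 437 per group.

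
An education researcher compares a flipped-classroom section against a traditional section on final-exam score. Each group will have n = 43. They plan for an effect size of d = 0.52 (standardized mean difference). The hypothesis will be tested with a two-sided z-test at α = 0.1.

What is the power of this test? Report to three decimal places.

Power ≈ 0.778

Noncentrality parameter: δ = d·√(n/2) = 0.52 × √(43/2) = 2.4111
Critical value for a two-sided test at α = 0.1: z_{α/2} = 1.645.
Power = Φ(δ − 1.645) + Φ(−δ − 1.645) = Φ(0.766) + Φ(-4.056) = 0.7782 + 0.0000 = 0.7783.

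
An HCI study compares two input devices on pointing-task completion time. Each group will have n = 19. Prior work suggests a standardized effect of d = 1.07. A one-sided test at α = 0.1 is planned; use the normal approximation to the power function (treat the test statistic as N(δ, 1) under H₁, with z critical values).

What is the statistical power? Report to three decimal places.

Noncentrality parameter: δ = d·√(n/2) = 1.07 × √(19/2) = 3.2980
One-sided α = 0.1 → critical value z_{0.1} = 1.282.
Power = P(Z > 1.282 − δ) = Φ(2.016) = 0.9781.

Power ≈ 0.978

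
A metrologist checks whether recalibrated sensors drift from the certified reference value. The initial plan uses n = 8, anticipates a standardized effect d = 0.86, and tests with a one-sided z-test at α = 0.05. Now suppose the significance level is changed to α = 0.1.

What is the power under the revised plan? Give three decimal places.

Power ≈ 0.875

δ = d·√n = 0.86 × √8 = 2.4324 (unchanged). New critical value: z_{0.1} = 1.282.
Revised power = Φ(δ − 1.282) = Φ(1.151) = 0.8751.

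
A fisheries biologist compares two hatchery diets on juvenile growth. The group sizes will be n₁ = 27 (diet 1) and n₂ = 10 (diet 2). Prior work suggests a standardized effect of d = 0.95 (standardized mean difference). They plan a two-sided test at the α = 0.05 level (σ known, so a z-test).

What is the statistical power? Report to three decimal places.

Power ≈ 0.728

Noncentrality parameter: λ = d / √(1/n₁ + 1/n₂) = 0.95 / √(1/27 + 1/10) = 2.5663
Critical value for a two-sided test at α = 0.05: z_{α/2} = 1.960.
Power = Φ(λ − 1.960) + Φ(−λ − 1.960) = Φ(0.606) + Φ(-4.526) = 0.7278 + 0.0000 = 0.7279.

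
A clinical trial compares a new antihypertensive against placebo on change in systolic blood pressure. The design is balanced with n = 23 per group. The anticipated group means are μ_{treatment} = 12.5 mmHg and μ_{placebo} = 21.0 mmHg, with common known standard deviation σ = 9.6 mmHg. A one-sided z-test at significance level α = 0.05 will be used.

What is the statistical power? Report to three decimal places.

Standardized effect: d = |μ_{treatment} − μ_{placebo}| / σ = |12.5 − 21.0| / 9.6 = 0.8854
Noncentrality parameter: δ = d·√(n/2) = 0.8854 × √(23/2) = 3.0026
One-sided α = 0.05 → critical value z_{0.05} = 1.645.
Power = Φ(δ − 1.645) = Φ(1.358) = 0.9127.

Power ≈ 0.913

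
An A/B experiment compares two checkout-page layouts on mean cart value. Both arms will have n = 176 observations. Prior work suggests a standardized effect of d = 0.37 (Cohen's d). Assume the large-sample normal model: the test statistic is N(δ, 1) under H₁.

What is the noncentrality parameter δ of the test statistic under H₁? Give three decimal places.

δ = d·√(n/2) = 0.37 × √(176/2) = 3.4709

δ ≈ 3.471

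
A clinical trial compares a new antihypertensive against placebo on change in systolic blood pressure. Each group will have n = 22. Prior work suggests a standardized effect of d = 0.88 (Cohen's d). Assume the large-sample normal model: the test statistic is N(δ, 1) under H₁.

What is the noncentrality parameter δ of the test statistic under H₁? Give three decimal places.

The noncentrality parameter scales effect size by the design's sample-size factor: δ = d·√(n/2) = 0.88 × √(22/2) = 2.9186

δ ≈ 2.919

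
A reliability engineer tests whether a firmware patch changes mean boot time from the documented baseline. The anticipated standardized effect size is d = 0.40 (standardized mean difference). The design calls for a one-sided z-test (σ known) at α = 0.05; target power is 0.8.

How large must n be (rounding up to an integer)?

For power 0.8 need Φ(δ − z_{0.05}) = 0.8, so δ = z_{0.05} + z_{0.20} = 1.645 + 0.842 = 2.486.
δ = d·√n ⇒ n = (δ/d)² = (2.486 / 0.40)² = 38.64.
Round up to the next whole unit.

n = 39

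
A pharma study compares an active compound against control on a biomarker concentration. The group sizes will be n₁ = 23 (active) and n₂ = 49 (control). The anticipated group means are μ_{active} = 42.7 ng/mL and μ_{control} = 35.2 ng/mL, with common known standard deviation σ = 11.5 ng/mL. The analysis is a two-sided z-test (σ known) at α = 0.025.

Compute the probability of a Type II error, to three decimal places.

β ≈ 0.367

Standardized effect: d = |μ_{active} − μ_{control}| / σ = |42.7 − 35.2| / 11.5 = 0.6522
Noncentrality parameter: δ = d / √(1/n₁ + 1/n₂) = 0.6522 / √(1/23 + 1/49) = 2.5802
Critical value for a two-sided test at α = 0.025: z_{α/2} = 2.241.
Power = Φ(δ − 2.241) + Φ(−δ − 2.241) = Φ(0.339) + Φ(-4.822) = 0.6326 + 0.0000 = 0.6326.
Type II error: β = 1 − power = 1 − 0.6326 = 0.3674.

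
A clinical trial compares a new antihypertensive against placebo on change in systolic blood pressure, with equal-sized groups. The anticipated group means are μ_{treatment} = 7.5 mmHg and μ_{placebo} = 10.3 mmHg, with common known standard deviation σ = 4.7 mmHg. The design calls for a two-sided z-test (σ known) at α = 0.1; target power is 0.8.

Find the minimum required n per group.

Standardized effect: d = |μ_{treatment} − μ_{placebo}| / σ = |7.5 − 10.3| / 4.7 = 0.5957
Set Φ(δ − 1.645) = 0.8; then δ − 1.645 = Φ⁻¹(0.8) = 0.842, giving δ = 2.486.
(Ignoring the negligible lower-tail rejection probability gives the usual closed-form inversion.)
δ = d·√(n/2) ⇒ n = 2(δ/d)² = 2 × (2.486 / 0.5957)² = 34.84.
Round up to the next whole unit.

n = 35 per group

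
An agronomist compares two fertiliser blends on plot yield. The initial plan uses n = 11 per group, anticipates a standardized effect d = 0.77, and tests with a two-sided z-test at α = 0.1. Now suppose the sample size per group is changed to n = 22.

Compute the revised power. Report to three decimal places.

Power ≈ 0.818

With n = 22 per group: δ = d·√(n/2) = 0.77 × √(22/2) = 2.5538. Critical value z_{0.05} = 1.645.
Revised power = Φ(δ − 1.645) + Φ(−δ − 1.645) = Φ(0.909) + Φ(-4.199) = 0.8183 + 0.0000 = 0.8183.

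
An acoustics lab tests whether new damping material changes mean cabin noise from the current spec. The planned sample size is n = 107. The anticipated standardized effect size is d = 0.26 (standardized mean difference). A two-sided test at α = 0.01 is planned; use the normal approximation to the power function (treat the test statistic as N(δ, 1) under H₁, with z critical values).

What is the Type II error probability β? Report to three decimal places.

β ≈ 0.455

Noncentrality parameter: δ = d·√n = 0.26 × √107 = 2.6895
Critical value for a two-sided test at α = 0.01: z_{α/2} = 2.576.
Power = Φ(δ − 2.576) + Φ(−δ − 2.576) = Φ(0.114) + Φ(-5.265) = 0.5452 + 0.0000 = 0.5452.
Type II error: β = 1 − power = 1 − 0.5452 = 0.4548.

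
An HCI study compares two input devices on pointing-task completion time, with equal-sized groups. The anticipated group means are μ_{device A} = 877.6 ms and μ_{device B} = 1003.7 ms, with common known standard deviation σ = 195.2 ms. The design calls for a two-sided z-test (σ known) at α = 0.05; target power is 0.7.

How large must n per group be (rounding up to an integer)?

Standardized effect: d = |μ_{device A} − μ_{device B}| / σ = |877.6 − 1003.7| / 195.2 = 0.6460
For power 0.7 need Φ(δ − z_{0.025}) = 0.7, so δ = z_{0.025} + z_{0.30} = 1.960 + 0.524 = 2.484.
(Ignoring the negligible lower-tail rejection probability gives the usual closed-form inversion.)
δ = d·√(n/2) ⇒ n = 2(δ/d)² = 2 × (2.484 / 0.6460)² = 29.58.
Round up to the next whole unit.

n = 30 per group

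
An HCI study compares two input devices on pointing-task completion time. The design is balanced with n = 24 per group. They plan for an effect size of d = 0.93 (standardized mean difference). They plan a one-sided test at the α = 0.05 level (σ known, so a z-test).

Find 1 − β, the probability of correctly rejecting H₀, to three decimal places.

Power ≈ 0.943

Noncentrality parameter: δ = d·√(n/2) = 0.93 × √(24/2) = 3.2216
Critical value for a one-sided test at α = 0.05: z_α = 1.645.
Power = Φ(δ − 1.645) = Φ(1.577) = 0.9426.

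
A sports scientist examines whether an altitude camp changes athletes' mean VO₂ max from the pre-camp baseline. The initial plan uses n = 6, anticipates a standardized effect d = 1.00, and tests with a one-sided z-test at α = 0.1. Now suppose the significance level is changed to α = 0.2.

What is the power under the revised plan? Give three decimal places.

δ = d·√n = 1.00 × √6 = 2.4495 (unchanged). New critical value: z_{0.2} = 0.842.
Revised power = Φ(δ − 0.842) = Φ(1.608) = 0.9461.

Power ≈ 0.946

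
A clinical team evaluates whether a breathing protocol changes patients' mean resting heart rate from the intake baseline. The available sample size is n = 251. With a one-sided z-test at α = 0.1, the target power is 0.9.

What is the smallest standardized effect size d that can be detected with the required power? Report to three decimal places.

Required noncentrality: δ = z_{0.1} + z_{0.10} = 1.282 + 1.282 = 2.563.
δ = d·√n ⇒ d = δ/√n = 2.563/√251 = 0.1618.

d ≈ 0.162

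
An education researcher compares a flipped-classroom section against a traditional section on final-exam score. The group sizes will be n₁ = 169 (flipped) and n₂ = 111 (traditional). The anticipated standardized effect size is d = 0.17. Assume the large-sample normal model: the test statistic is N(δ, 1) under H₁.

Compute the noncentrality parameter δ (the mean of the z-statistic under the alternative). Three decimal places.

δ ≈ 1.391

The noncentrality parameter scales effect size by the design's sample-size factor: δ = d / √(1/n₁ + 1/n₂) = 0.17 / √(1/169 + 1/111) = 1.3915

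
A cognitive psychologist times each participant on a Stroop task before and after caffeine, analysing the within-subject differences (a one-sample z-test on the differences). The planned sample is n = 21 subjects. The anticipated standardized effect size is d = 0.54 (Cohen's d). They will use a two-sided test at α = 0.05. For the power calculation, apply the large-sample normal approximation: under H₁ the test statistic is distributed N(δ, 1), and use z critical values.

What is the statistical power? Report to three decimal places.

Power ≈ 0.697

Noncentrality parameter: δ = d·√n = 0.54 × √21 = 2.4746
Critical value for a two-sided test at α = 0.05: z_{α/2} = 1.960.
Power = Φ(δ − 1.960) + Φ(−δ − 1.960) = Φ(0.515) + Φ(-4.435) = 0.6966 + 0.0000 = 0.6966.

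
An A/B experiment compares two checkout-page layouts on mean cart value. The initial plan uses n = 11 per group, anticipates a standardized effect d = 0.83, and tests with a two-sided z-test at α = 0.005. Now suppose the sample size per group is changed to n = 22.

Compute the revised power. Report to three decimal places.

Power ≈ 0.478

With n = 22 per group: δ = d·√(n/2) = 0.83 × √(22/2) = 2.7528. Critical value z_{0.0025} = 2.807.
Revised power = Φ(δ − 2.807) + Φ(−δ − 2.807) = Φ(-0.054) + Φ(-5.560) = 0.4784 + 0.0000 = 0.4784.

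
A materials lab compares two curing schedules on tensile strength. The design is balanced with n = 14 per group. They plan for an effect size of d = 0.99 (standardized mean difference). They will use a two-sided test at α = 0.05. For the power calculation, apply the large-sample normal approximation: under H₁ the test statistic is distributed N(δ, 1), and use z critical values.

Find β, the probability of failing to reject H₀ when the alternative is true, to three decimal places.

β ≈ 0.255

Noncentrality parameter: δ = d·√(n/2) = 0.99 × √(14/2) = 2.6193
Two-sided α = 0.05 → critical value z_{0.025} = 1.960.
Power = Φ(δ − 1.960) + Φ(−δ − 1.960) = Φ(0.659) + Φ(-4.579) = 0.7452 + 0.0000 = 0.7452.
Type II error: β = 1 − power = 1 − 0.7452 = 0.2548.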